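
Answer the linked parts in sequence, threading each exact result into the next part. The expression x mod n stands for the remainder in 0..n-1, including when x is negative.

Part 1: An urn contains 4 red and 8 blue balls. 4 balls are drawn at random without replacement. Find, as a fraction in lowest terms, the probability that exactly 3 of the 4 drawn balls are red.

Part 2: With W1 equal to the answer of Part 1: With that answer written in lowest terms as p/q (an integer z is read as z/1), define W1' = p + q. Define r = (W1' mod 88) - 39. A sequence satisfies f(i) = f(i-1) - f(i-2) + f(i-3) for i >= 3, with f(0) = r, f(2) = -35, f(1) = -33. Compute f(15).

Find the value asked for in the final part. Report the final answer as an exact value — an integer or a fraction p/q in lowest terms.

Part 1: total draws C(12,4) = 495; favorable C(4,3)*C(8,1) = 32; P = 32/495; answer 32/495
Part 2: W1 = 32/495; threaded value p + q = 527; r = 48; f(3) = 1*(-35) - 1*(-33) + 1*(48) = 46; iterating: f(3)=46, f(4)=48, f(5)=-33, f(6)=-35, f(7)=46, f(8)=48, f(9)=-33, f(10)=-35, f(11)=46, f(12)=48, f(13)=-33, f(14)=-35, f(15)=46; answer 46

46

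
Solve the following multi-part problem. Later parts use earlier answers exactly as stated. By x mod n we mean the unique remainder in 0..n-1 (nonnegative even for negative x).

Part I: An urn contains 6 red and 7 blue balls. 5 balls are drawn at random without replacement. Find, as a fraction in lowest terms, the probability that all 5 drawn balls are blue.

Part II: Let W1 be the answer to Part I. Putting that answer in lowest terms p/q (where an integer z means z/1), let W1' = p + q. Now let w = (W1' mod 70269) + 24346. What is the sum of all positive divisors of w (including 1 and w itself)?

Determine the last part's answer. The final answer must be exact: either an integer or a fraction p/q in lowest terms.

Part I: total draws C(13,5) = 1287; favorable C(7,5) = 21; P = 7/429; answer 7/429
Part II: W1 = 7/429; threaded value p + q = 436; w = 24782; 24782 = 2 * 12391; sigma = (1 + 2) * (1 + 12391) = 3 * 12392 = 37176; answer 37176

37176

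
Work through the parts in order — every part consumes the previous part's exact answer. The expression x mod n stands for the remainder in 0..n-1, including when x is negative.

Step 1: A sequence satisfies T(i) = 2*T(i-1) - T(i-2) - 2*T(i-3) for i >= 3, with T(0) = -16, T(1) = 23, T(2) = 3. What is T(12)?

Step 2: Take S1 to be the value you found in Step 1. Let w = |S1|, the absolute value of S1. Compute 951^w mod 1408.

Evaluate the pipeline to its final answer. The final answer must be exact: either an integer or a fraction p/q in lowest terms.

Step 1: T(3) = 2*(3) - 1*(23) - 2*(-16) = 15; iterating: T(3)=15, T(4)=-19, T(5)=-59, T(6)=-129, T(7)=-161, T(8)=-75, T(9)=269, T(10)=935, T(11)=1751, T(12)=2029; answer 2029
Step 2: S1 = 2029; w = 2029; squarings mod 1408: 951^1=951, 951^2=465, 951^4=801, 951^8=961, 951^16=1281, 951^32=641, 951^64=1153, 951^128=257, 951^256=1281, 951^512=641, 951^1024=1153; 951^2029 = 951^1 * 951^4 * 951^8 * 951^32 * 951^64 * 951^128 * 951^256 * 951^512 * 951^1024 = 471 (mod 1408); answer 471

471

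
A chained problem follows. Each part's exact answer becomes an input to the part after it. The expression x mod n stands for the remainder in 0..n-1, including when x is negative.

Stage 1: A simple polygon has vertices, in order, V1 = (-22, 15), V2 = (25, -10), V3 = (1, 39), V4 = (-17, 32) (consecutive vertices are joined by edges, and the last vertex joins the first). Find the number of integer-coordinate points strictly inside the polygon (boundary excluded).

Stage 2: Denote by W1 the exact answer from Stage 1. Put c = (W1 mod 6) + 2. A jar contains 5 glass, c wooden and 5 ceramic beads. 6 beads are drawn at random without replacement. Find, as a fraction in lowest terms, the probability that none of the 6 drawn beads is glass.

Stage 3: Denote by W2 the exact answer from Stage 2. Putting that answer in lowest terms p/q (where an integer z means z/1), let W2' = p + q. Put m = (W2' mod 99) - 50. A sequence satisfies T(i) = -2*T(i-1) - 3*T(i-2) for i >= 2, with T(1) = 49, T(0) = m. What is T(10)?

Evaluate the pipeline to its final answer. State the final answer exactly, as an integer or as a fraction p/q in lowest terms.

1516

Stage 1: cross terms: (-22*-10 - 25*15)=-155, (25*39 - 1*-10)=985, (1*32 - -17*39)=695, (-17*15 - -22*32)=449; twice the area = |1974| = 1974; area = 987; boundary points = 1 + 1 + 1 + 1 = 4; strictly interior points = area - boundary/2 + 1 = 986; answer 986
Stage 2: W1 = 986; c = 4; total draws C(14,6) = 3003; favorable C(9,6) = 84; P = 4/143; answer 4/143
Stage 3: W2 = 4/143; threaded value p + q = 147; m = -2; T(2) = -2*(49) - 3*(-2) = -92; iterating: T(2)=-92, T(3)=37, T(4)=202, T(5)=-515, T(6)=424, T(7)=697, T(8)=-2666, T(9)=3241, T(10)=1516; answer 1516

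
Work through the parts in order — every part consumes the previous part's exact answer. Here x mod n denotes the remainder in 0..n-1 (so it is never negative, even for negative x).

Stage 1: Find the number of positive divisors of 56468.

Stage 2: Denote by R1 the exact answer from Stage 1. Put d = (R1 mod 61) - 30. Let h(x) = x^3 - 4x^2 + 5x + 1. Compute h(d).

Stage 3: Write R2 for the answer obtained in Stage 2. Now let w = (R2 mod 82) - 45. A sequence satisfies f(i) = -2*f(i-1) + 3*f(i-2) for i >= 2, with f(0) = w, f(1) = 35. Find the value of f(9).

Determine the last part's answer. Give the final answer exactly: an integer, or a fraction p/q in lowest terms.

-4885

Stage 1: 56468 = 2^2 * 19 * 743; number of divisors = (2+1) * (1+1) * (1+1) = 12; answer 12
Stage 2: R1 = 12; d = -18; 1*(-18)^3 - 4*(-18)^2 + 5*(-18)^1 + 1 = (-5832) + (-1296) + (-90) + (1) = -7217; answer -7217
Stage 3: R2 = -7217; w = 36; f(2) = -2*(35) + 3*(36) = 38; iterating: f(2)=38, f(3)=29, f(4)=56, f(5)=-25, f(6)=218, f(7)=-511, f(8)=1676, f(9)=-4885; answer -4885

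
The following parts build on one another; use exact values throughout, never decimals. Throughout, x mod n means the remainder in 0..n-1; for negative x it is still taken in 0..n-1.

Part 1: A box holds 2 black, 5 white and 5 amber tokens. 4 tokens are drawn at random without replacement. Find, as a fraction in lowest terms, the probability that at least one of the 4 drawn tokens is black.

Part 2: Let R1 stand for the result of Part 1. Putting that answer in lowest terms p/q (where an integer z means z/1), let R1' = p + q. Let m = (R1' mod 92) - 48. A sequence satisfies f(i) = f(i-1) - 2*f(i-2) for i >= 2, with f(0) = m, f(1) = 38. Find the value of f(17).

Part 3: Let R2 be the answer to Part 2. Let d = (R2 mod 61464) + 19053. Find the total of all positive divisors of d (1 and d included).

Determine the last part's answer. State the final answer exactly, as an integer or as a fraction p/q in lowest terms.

Part 1: total draws C(12,4) = 495; complement C(10,4) = 210; favorable 495 - 210 = 285; P = 19/33; answer 19/33
Part 2: R1 = 19/33; threaded value p + q = 52; m = 4; f(2) = 1*(38) - 2*(4) = 30; iterating: f(2)=30, f(3)=-46, f(4)=-106, f(5)=-14, f(6)=198, f(7)=226, f(8)=-170, f(9)=-622, f(10)=-282, f(11)=962, f(12)=1526, f(13)=-398, f(14)=-3450, f(15)=-2654, f(16)=4246, f(17)=9554; answer 9554
Part 3: R2 = 9554; d = 28607; 28607 is prime, so its only divisors are 1 and 28607; sigma = 1 + 28607 = 28608; answer 28608

28608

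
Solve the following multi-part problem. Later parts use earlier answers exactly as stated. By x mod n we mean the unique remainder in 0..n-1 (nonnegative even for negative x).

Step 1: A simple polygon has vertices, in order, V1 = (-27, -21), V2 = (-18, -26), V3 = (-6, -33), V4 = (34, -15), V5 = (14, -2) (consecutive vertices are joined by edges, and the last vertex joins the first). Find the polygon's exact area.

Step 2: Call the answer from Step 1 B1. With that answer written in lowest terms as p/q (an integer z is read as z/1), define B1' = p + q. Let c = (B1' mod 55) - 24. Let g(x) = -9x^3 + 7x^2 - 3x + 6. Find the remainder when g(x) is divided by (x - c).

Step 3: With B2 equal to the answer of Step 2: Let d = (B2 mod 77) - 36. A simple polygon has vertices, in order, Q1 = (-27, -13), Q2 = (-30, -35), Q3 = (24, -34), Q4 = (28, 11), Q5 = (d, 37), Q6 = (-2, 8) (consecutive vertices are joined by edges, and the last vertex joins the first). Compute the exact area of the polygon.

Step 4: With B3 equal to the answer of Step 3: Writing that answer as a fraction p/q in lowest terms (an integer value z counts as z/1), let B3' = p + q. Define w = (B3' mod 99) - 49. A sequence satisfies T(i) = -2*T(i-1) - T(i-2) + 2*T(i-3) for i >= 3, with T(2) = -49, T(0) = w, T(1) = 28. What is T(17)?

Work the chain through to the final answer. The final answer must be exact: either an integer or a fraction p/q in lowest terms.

Step 1: cross terms: (-27*-26 - -18*-21)=324, (-18*-33 - -6*-26)=438, (-6*-15 - 34*-33)=1212, (34*-2 - 14*-15)=142, (14*-21 - -27*-2)=-348; twice the area = |1768| = 1768; area = 884; answer 884
Step 2: B1 = 884; threaded value p + q = 885; c = -19; remainder = value at the root: -9*(-19)^3 + 7*(-19)^2 - 3*(-19)^1 + 6 = (61731) + (2527) + (57) + (6) = 64321; answer 64321
Step 3: B2 = 64321; d = -10; cross terms: (-27*-35 - -30*-13)=555, (-30*-34 - 24*-35)=1860, (24*11 - 28*-34)=1216, (28*37 - -10*11)=1146, (-10*8 - -2*37)=-6, (-2*-13 - -27*8)=242; twice the area = |5013| = 5013; area = 5013/2; answer 5013/2
Step 4: B3 = 5013/2; threaded value p + q = 5015; w = 16; T(3) = -2*(-49) - 1*(28) + 2*(16) = 102; iterating: T(3)=102, T(4)=-99, T(5)=-2, T(6)=307, T(7)=-810, T(8)=1309, T(9)=-1194, T(10)=-541, T(11)=4894, T(12)=-11635, T(13)=17294, T(14)=-13165, T(15)=-14234, T(16)=76221, T(17)=-164538; answer -164538

-164538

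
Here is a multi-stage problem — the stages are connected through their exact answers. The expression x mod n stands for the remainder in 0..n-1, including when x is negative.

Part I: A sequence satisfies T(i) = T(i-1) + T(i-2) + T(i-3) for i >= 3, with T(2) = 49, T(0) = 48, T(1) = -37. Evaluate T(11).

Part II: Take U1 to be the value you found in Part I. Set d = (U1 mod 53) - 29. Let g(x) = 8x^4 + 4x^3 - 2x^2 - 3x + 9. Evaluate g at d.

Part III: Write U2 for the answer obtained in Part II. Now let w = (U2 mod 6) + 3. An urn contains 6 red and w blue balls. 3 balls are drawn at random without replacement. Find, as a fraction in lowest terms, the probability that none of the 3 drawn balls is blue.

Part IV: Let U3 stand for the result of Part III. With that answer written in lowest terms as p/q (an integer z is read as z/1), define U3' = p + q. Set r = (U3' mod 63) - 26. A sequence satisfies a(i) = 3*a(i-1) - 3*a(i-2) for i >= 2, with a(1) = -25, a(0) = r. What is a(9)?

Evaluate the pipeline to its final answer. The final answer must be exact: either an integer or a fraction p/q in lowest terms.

-567

Part I: T(3) = 1*(49) + 1*(-37) + 1*(48) = 60; iterating: T(3)=60, T(4)=72, T(5)=181, T(6)=313, T(7)=566, T(8)=1060, T(9)=1939, T(10)=3565, T(11)=6564; answer 6564
Part II: U1 = 6564; d = 16; 8*(16)^4 + 4*(16)^3 - 2*(16)^2 - 3*(16)^1 + 9 = (524288) + (16384) + (-512) + (-48) + (9) = 540121; answer 540121
Part III: U2 = 540121; w = 4; total draws C(10,3) = 120; favorable C(6,3) = 20; P = 1/6; answer 1/6
Part IV: U3 = 1/6; threaded value p + q = 7; r = -19; a(2) = 3*(-25) - 3*(-19) = -18; iterating: a(2)=-18, a(3)=21, a(4)=117, a(5)=288, a(6)=513, a(7)=675, a(8)=486, a(9)=-567; answer -567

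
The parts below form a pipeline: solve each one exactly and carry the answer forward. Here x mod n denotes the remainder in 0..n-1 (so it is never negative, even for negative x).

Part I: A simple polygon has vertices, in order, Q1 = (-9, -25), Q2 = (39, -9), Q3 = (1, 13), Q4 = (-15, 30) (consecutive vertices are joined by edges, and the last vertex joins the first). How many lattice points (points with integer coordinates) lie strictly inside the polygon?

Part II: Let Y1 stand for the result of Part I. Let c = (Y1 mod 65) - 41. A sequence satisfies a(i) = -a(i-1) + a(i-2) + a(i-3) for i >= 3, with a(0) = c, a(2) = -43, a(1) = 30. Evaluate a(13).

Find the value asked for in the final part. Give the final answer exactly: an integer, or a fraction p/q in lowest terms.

Part I: cross terms: (-9*-9 - 39*-25)=1056, (39*13 - 1*-9)=516, (1*30 - -15*13)=225, (-15*-25 - -9*30)=645; twice the area = |2442| = 2442; area = 1221; boundary points = 16 + 2 + 1 + 1 = 20; strictly interior points = area - boundary/2 + 1 = 1212; answer 1212
Part II: Y1 = 1212; c = 1; a(3) = -1*(-43) + 1*(30) + 1*(1) = 74; iterating: a(3)=74, a(4)=-87, a(5)=118, a(6)=-131, a(7)=162, a(8)=-175, a(9)=206, a(10)=-219, a(11)=250, a(12)=-263, a(13)=294; answer 294

294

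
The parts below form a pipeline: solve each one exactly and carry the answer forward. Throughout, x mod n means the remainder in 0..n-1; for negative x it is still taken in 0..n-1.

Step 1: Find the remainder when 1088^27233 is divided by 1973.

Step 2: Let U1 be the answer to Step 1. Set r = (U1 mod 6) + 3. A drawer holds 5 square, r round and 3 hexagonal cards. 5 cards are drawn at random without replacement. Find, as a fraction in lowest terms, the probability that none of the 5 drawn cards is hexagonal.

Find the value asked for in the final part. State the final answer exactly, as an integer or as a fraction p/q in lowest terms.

Step 1: squarings mod 1973: 1088^1=1088, 1088^2=1917, 1088^4=1163, 1088^8=1064, 1088^16=1567, 1088^32=1077, 1088^64=1778, 1088^128=538, 1088^256=1386, 1088^512=1267, 1088^1024=1240, 1088^2048=633, 1088^4096=170, 1088^8192=1278, 1088^16384=1613; 1088^27233 = 1088^1 * 1088^32 * 1088^64 * 1088^512 * 1088^2048 * 1088^8192 * 1088^16384 = 239 (mod 1973); answer 239
Step 2: U1 = 239; r = 8; total draws C(16,5) = 4368; favorable C(13,5) = 1287; P = 33/112; answer 33/112

33/112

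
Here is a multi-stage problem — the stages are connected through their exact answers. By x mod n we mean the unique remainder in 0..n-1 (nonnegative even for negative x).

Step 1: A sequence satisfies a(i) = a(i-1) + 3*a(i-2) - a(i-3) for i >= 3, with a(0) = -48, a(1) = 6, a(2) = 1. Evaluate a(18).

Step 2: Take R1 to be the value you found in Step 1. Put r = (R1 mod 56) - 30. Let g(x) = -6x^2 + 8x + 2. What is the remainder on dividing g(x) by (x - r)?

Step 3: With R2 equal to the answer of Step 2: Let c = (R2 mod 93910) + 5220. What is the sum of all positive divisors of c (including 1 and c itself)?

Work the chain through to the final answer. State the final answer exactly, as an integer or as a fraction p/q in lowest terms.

Step 1: a(3) = 1*(1) + 3*(6) - 1*(-48) = 67; iterating: a(3)=67, a(4)=64, a(5)=264, a(6)=389, a(7)=1117, a(8)=2020, a(9)=4982, a(10)=9925, a(11)=22851, a(12)=47644, a(13)=106272, a(14)=226353, a(15)=497525, a(16)=1070312, a(17)=2336534, a(18)=5049945; answer 5049945
Step 2: R1 = 5049945; r = 3; remainder = value at the root: -6*(3)^2 + 8*(3)^1 + 2 = (-54) + (24) + (2) = -28; answer -28
Step 3: R2 = -28; c = 99102; 99102 = 2 * 3 * 83 * 199; sigma = (1 + 2) * (1 + 3) * (1 + 83) * (1 + 199) = 3 * 4 * 84 * 200 = 201600; answer 201600

201600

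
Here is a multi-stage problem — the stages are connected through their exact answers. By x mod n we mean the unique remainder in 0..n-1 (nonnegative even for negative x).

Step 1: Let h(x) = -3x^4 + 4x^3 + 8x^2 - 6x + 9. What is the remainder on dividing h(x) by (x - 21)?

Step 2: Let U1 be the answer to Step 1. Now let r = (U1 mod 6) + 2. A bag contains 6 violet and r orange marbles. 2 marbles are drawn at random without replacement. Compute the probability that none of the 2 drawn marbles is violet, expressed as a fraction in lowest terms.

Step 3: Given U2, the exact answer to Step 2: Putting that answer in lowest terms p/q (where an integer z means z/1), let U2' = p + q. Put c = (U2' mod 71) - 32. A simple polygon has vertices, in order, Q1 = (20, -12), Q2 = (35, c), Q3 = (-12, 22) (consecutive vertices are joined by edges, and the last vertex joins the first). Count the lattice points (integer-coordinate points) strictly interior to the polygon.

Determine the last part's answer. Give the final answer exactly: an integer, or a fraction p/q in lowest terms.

397

Step 1: remainder = value at the root: -3*(21)^4 + 4*(21)^3 + 8*(21)^2 - 6*(21)^1 + 9 = (-583443) + (37044) + (3528) + (-126) + (9) = -542988; answer -542988
Step 2: U1 = -542988; r = 2; total draws C(8,2) = 28; favorable C(2,2) = 1; P = 1/28; answer 1/28
Step 3: U2 = 1/28; threaded value p + q = 29; c = -3; cross terms: (20*-3 - 35*-12)=360, (35*22 - -12*-3)=734, (-12*-12 - 20*22)=-296; twice the area = |798| = 798; area = 399; boundary points = 3 + 1 + 2 = 6; strictly interior points = area - boundary/2 + 1 = 397; answer 397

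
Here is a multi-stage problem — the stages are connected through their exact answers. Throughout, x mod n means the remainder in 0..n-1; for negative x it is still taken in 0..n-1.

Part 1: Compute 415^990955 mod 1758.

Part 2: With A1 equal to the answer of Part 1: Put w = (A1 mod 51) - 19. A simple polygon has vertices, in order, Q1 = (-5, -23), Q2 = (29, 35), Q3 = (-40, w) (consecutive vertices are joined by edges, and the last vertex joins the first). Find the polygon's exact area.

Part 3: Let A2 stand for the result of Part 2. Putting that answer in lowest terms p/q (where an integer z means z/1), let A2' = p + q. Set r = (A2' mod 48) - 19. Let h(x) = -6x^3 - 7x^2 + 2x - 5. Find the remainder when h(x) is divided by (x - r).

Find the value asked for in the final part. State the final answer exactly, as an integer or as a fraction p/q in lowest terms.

38584

Part 1: squarings mod 1758: 415^1=415, 415^2=1699, 415^4=1723, 415^8=1225, 415^16=1051, 415^32=577, 415^64=667, 415^128=115, 415^256=919, 415^512=721, 415^1024=1231, 415^2048=1723, 415^4096=1225, 415^8192=1051, 415^16384=577, 415^32768=667, 415^65536=115, 415^131072=919, 415^262144=721, 415^524288=1231; 415^990955 = 415^1 * 415^2 * 415^8 * 415^32 * 415^64 * 415^128 * 415^512 * 415^1024 * 415^2048 * 415^4096 * 415^65536 * 415^131072 * 415^262144 * 415^524288 = 1585 (mod 1758); answer 1585
Part 2: A1 = 1585; w = -15; cross terms: (-5*35 - 29*-23)=492, (29*-15 - -40*35)=965, (-40*-23 - -5*-15)=845; twice the area = |2302| = 2302; area = 1151; answer 1151
Part 3: A2 = 1151; threaded value p + q = 1152; r = -19; remainder = value at the root: -6*(-19)^3 - 7*(-19)^2 + 2*(-19)^1 - 5 = (41154) + (-2527) + (-38) + (-5) = 38584; answer 38584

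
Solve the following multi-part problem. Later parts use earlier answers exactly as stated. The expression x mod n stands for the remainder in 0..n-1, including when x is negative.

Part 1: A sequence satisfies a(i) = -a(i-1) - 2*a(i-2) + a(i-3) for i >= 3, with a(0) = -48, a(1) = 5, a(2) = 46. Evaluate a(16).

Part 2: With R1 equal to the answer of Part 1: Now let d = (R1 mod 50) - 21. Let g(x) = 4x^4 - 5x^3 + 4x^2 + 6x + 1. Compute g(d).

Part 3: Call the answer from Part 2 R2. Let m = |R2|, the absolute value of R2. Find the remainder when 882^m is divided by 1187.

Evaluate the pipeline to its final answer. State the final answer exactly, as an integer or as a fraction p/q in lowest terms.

Part 1: a(3) = -1*(46) - 2*(5) + 1*(-48) = -104; iterating: a(3)=-104, a(4)=17, a(5)=237, a(6)=-375, a(7)=-82, a(8)=1069, a(9)=-1280, a(10)=-940, a(11)=4569, a(12)=-3969, a(13)=-6109, a(14)=18616, a(15)=-10367, a(16)=-32974; answer -32974
Part 2: R1 = -32974; d = 5; 4*(5)^4 - 5*(5)^3 + 4*(5)^2 + 6*(5)^1 + 1 = (2500) + (-625) + (100) + (30) + (1) = 2006; answer 2006
Part 3: R2 = 2006; m = 2006; squarings mod 1187: 882^1=882, 882^2=439, 882^4=427, 882^8=718, 882^16=366, 882^32=1012, 882^64=950, 882^128=380, 882^256=773, 882^512=468, 882^1024=616; 882^2006 = 882^2 * 882^4 * 882^16 * 882^64 * 882^128 * 882^256 * 882^512 * 882^1024 = 744 (mod 1187); answer 744

744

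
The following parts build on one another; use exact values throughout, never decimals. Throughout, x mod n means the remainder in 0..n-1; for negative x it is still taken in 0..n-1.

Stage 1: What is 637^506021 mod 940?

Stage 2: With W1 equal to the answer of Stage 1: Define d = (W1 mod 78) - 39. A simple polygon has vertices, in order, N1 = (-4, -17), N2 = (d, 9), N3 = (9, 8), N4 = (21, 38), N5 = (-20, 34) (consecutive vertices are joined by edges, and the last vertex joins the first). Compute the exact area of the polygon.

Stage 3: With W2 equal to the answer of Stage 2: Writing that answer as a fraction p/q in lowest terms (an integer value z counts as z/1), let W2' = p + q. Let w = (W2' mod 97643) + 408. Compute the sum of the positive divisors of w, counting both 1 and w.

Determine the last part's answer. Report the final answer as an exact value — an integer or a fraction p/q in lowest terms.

Stage 1: squarings mod 940: 637^1=637, 637^2=629, 637^4=841, 637^8=401, 637^16=61, 637^32=901, 637^64=581, 637^128=101, 637^256=801, 637^512=521, 637^1024=721, 637^2048=21, 637^4096=441, 637^8192=841, 637^16384=401, 637^32768=61, 637^65536=901, 637^131072=581, 637^262144=101; 637^506021 = 637^1 * 637^4 * 637^32 * 637^128 * 637^2048 * 637^4096 * 637^8192 * 637^32768 * 637^65536 * 637^131072 * 637^262144 = 577 (mod 940); answer 577
Stage 2: W1 = 577; d = -8; cross terms: (-4*9 - -8*-17)=-172, (-8*8 - 9*9)=-145, (9*38 - 21*8)=174, (21*34 - -20*38)=1474, (-20*-17 - -4*34)=476; twice the area = |1807| = 1807; area = 1807/2; answer 1807/2
Stage 3: W2 = 1807/2; threaded value p + q = 1809; w = 2217; 2217 = 3 * 739; sigma = (1 + 3) * (1 + 739) = 4 * 740 = 2960; answer 2960

2960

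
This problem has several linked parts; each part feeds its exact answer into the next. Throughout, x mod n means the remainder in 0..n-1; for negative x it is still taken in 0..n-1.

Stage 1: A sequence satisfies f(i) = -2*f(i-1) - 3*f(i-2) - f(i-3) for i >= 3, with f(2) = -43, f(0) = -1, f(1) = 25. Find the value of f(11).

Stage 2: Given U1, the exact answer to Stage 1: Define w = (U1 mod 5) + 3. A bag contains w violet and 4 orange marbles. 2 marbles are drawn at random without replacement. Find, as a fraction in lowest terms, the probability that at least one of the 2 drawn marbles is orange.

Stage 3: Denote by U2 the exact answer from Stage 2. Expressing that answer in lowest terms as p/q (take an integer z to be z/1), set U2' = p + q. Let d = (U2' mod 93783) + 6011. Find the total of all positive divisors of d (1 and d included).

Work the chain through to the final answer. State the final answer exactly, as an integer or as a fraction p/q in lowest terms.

Stage 1: f(3) = -2*(-43) - 3*(25) - 1*(-1) = 12; iterating: f(3)=12, f(4)=80, f(5)=-153, f(6)=54, f(7)=271, f(8)=-551, f(9)=235, f(10)=912, f(11)=-1978; answer -1978
Stage 2: U1 = -1978; w = 5; total draws C(9,2) = 36; complement C(5,2) = 10; favorable 36 - 10 = 26; P = 13/18; answer 13/18
Stage 3: U2 = 13/18; threaded value p + q = 31; d = 6042; 6042 = 2 * 3 * 19 * 53; sigma = (1 + 2) * (1 + 3) * (1 + 19) * (1 + 53) = 3 * 4 * 20 * 54 = 12960; answer 12960

12960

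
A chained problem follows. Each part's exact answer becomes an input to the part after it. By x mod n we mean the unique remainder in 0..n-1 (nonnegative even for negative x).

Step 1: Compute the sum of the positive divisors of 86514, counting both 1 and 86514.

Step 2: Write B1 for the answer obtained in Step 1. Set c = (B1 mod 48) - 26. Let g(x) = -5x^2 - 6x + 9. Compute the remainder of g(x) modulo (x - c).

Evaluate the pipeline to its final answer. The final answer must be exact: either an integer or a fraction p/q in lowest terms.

Step 1: 86514 = 2 * 3 * 14419; sigma = (1 + 2) * (1 + 3) * (1 + 14419) = 3 * 4 * 14420 = 173040; answer 173040
Step 2: B1 = 173040; c = -26; remainder = value at the root: -5*(-26)^2 - 6*(-26)^1 + 9 = (-3380) + (156) + (9) = -3215; answer -3215

-3215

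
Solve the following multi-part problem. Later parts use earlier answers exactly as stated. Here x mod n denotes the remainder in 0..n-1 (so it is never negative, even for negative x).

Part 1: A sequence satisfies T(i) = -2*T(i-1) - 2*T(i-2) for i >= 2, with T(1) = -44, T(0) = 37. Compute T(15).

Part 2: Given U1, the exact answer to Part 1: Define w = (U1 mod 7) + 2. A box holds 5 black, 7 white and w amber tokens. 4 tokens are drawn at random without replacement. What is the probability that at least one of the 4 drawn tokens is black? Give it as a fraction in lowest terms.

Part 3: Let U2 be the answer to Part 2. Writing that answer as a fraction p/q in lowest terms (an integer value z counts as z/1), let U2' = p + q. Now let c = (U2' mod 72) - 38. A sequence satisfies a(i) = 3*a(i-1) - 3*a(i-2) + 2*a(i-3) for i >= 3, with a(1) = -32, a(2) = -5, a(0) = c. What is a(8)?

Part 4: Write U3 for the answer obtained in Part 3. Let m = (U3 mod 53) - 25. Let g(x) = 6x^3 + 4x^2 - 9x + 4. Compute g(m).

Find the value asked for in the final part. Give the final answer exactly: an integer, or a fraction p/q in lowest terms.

Part 1: T(2) = -2*(-44) - 2*(37) = 14; iterating: T(2)=14, T(3)=60, T(4)=-148, T(5)=176, T(6)=-56, T(7)=-240, T(8)=592, T(9)=-704, T(10)=224, T(11)=960, T(12)=-2368, T(13)=2816, T(14)=-896, T(15)=-3840; answer -3840
Part 2: U1 = -3840; w = 5; total draws C(17,4) = 2380; complement C(12,4) = 495; favorable 2380 - 495 = 1885; P = 377/476; answer 377/476
Part 3: U2 = 377/476; threaded value p + q = 853; c = 23; a(3) = 3*(-5) - 3*(-32) + 2*(23) = 127; iterating: a(3)=127, a(4)=332, a(5)=605, a(6)=1073, a(7)=2068, a(8)=4195; answer 4195
Part 4: U3 = 4195; m = -17; 6*(-17)^3 + 4*(-17)^2 - 9*(-17)^1 + 4 = (-29478) + (1156) + (153) + (4) = -28165; answer -28165

-28165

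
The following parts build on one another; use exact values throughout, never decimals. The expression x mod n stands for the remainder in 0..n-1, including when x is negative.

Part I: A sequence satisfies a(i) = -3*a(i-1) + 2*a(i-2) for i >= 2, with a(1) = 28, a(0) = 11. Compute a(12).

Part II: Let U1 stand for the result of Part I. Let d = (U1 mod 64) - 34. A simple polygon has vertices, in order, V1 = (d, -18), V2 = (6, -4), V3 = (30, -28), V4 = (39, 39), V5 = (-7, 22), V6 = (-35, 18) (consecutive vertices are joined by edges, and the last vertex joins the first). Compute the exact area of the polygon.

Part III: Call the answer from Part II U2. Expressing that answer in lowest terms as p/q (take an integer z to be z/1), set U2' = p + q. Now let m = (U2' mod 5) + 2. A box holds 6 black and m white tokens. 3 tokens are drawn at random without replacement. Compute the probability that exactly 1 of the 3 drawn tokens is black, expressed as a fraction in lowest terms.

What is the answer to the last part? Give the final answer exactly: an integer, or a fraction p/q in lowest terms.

Part I: a(2) = -3*(28) + 2*(11) = -62; iterating: a(2)=-62, a(3)=242, a(4)=-850, a(5)=3034, a(6)=-10802, a(7)=38474, a(8)=-137026, a(9)=488026, a(10)=-1738130, a(11)=6190442, a(12)=-22047586; answer -22047586
Part II: U1 = -22047586; d = -4; cross terms: (-4*-4 - 6*-18)=124, (6*-28 - 30*-4)=-48, (30*39 - 39*-28)=2262, (39*22 - -7*39)=1131, (-7*18 - -35*22)=644, (-35*-18 - -4*18)=702; twice the area = |4815| = 4815; area = 4815/2; answer 4815/2
Part III: U2 = 4815/2; threaded value p + q = 4817; m = 4; total draws C(10,3) = 120; favorable C(6,1)*C(4,2) = 36; P = 3/10; answer 3/10

3/10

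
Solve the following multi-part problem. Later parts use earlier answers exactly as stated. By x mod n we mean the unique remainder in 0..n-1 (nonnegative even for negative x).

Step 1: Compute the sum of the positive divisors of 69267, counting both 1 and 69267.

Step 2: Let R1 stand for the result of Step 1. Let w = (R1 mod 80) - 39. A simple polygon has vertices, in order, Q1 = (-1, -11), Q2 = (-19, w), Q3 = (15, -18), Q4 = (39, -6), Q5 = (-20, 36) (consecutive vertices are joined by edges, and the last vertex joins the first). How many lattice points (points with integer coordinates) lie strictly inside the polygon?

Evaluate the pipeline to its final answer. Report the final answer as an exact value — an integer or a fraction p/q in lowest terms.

Step 1: 69267 = 3 * 11 * 2099; sigma = (1 + 3) * (1 + 11) * (1 + 2099) = 4 * 12 * 2100 = 100800; answer 100800
Step 2: R1 = 100800; w = -39; cross terms: (-1*-39 - -19*-11)=-170, (-19*-18 - 15*-39)=927, (15*-6 - 39*-18)=612, (39*36 - -20*-6)=1284, (-20*-11 - -1*36)=256; twice the area = |2909| = 2909; area = 2909/2; boundary points = 2 + 1 + 12 + 1 + 1 = 17; strictly interior points = area - boundary/2 + 1 = 1447; answer 1447

1447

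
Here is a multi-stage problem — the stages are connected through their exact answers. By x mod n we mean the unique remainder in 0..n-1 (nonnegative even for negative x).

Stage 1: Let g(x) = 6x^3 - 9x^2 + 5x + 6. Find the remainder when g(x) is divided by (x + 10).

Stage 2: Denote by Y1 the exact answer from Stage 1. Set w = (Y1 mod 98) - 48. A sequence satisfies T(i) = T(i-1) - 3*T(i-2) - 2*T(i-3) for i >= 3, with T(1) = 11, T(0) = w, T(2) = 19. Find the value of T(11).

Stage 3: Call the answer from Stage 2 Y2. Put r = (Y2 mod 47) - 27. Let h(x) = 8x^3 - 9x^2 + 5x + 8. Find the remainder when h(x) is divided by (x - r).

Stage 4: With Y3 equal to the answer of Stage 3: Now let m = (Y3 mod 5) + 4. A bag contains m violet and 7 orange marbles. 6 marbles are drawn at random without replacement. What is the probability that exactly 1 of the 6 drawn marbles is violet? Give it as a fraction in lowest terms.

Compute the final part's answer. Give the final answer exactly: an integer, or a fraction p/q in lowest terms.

Stage 1: remainder = value at the root: 6*(-10)^3 - 9*(-10)^2 + 5*(-10)^1 + 6 = (-6000) + (-900) + (-50) + (6) = -6944; answer -6944
Stage 2: Y1 = -6944; w = -34; T(3) = 1*(19) - 3*(11) - 2*(-34) = 54; iterating: T(3)=54, T(4)=-25, T(5)=-225, T(6)=-258, T(7)=467, T(8)=1691, T(9)=806, T(10)=-5201, T(11)=-11001; answer -11001
Stage 3: Y2 = -11001; r = 17; remainder = value at the root: 8*(17)^3 - 9*(17)^2 + 5*(17)^1 + 8 = (39304) + (-2601) + (85) + (8) = 36796; answer 36796
Stage 4: Y3 = 36796; m = 5; total draws C(12,6) = 924; favorable C(5,1)*C(7,5) = 105; P = 5/44; answer 5/44

5/44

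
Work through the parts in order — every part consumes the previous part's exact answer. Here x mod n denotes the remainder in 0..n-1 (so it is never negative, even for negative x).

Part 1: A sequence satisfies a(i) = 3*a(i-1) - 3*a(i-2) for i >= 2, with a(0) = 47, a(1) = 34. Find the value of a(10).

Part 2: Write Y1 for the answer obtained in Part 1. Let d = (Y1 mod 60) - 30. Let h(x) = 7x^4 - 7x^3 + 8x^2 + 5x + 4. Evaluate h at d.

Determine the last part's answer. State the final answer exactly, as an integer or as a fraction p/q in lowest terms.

Part 1: a(2) = 3*(34) - 3*(47) = -39; iterating: a(2)=-39, a(3)=-219, a(4)=-540, a(5)=-963, a(6)=-1269, a(7)=-918, a(8)=1053, a(9)=5913, a(10)=14580; answer 14580
Part 2: Y1 = 14580; d = -30; 7*(-30)^4 - 7*(-30)^3 + 8*(-30)^2 + 5*(-30)^1 + 4 = (5670000) + (189000) + (7200) + (-150) + (4) = 5866054; answer 5866054

5866054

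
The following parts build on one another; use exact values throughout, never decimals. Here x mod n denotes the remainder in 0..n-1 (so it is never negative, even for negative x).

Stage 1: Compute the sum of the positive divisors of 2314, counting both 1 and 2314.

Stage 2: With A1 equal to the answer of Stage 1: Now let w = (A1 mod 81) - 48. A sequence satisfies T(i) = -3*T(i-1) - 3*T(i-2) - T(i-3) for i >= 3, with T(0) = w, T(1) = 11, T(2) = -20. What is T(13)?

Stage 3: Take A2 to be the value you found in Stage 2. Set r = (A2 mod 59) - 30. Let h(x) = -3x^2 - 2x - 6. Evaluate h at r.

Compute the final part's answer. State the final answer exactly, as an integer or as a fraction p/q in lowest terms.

Stage 1: 2314 = 2 * 13 * 89; sigma = (1 + 2) * (1 + 13) * (1 + 89) = 3 * 14 * 90 = 3780; answer 3780
Stage 2: A1 = 3780; w = 6; T(3) = -3*(-20) - 3*(11) - 1*(6) = 21; iterating: T(3)=21, T(4)=-14, T(5)=-1, T(6)=24, T(7)=-55, T(8)=94, T(9)=-141, T(10)=196, T(11)=-259, T(12)=330, T(13)=-409; answer -409
Stage 3: A2 = -409; r = -26; -3*(-26)^2 - 2*(-26)^1 - 6 = (-2028) + (52) + (-6) = -1982; answer -1982

-1982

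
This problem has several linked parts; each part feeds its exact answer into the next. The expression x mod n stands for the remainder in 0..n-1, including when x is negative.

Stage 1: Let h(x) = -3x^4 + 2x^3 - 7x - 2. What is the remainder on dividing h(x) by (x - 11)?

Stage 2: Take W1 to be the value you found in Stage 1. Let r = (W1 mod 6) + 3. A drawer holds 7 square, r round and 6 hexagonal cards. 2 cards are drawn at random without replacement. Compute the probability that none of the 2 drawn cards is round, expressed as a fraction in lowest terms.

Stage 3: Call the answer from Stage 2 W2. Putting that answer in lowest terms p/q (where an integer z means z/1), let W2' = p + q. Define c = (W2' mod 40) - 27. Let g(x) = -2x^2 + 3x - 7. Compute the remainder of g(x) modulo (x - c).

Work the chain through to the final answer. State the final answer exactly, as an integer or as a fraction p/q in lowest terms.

-61

Stage 1: remainder = value at the root: -3*(11)^4 + 2*(11)^3 - 7*(11)^1 - 2 = (-43923) + (2662) + (-77) + (-2) = -41340; answer -41340
Stage 2: W1 = -41340; r = 3; total draws C(16,2) = 120; favorable C(13,2) = 78; P = 13/20; answer 13/20
Stage 3: W2 = 13/20; threaded value p + q = 33; c = 6; remainder = value at the root: -2*(6)^2 + 3*(6)^1 - 7 = (-72) + (18) + (-7) = -61; answer -61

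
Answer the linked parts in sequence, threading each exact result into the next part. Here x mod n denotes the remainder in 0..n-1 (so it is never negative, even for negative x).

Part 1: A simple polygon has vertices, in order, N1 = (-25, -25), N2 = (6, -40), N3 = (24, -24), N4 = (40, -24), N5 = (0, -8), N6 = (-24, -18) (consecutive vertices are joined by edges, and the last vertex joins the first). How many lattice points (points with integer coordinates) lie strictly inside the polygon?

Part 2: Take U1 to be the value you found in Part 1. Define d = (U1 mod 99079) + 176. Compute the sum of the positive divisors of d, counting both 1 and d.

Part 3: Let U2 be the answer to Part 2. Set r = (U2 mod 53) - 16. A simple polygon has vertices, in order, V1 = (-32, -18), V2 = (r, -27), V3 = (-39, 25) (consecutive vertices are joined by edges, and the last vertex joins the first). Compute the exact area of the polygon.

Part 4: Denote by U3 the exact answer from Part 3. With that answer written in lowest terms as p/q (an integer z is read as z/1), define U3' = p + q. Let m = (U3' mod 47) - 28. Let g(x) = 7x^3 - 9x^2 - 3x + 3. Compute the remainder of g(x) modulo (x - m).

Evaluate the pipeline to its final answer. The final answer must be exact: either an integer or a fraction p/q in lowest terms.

26323

Part 1: cross terms: (-25*-40 - 6*-25)=1150, (6*-24 - 24*-40)=816, (24*-24 - 40*-24)=384, (40*-8 - 0*-24)=-320, (0*-18 - -24*-8)=-192, (-24*-25 - -25*-18)=150; twice the area = |1988| = 1988; area = 994; boundary points = 1 + 2 + 16 + 8 + 2 + 1 = 30; strictly interior points = area - boundary/2 + 1 = 980; answer 980
Part 2: U1 = 980; d = 1156; 1156 = 2^2 * 17^2; sigma = (1 + 2 + 4) * (1 + 17 + 289) = 7 * 307 = 2149; answer 2149
Part 3: U2 = 2149; r = 13; cross terms: (-32*-27 - 13*-18)=1098, (13*25 - -39*-27)=-728, (-39*-18 - -32*25)=1502; twice the area = |1872| = 1872; area = 936; answer 936
Part 4: U3 = 936; threaded value p + q = 937; m = 16; remainder = value at the root: 7*(16)^3 - 9*(16)^2 - 3*(16)^1 + 3 = (28672) + (-2304) + (-48) + (3) = 26323; answer 26323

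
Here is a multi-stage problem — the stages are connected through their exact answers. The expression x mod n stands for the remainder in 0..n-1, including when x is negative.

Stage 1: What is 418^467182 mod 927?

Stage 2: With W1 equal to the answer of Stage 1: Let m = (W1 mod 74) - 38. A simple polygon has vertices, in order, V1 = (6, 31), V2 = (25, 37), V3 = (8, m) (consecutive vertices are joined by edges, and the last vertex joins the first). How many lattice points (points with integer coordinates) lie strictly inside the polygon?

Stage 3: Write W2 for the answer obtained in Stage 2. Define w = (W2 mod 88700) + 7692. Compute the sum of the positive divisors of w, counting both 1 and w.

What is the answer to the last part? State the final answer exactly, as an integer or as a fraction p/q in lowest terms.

10032

Stage 1: squarings mod 927: 418^1=418, 418^2=448, 418^4=472, 418^8=304, 418^16=643, 418^32=7, 418^64=49, 418^128=547, 418^256=715, 418^512=448, 418^1024=472, 418^2048=304, 418^4096=643, 418^8192=7, 418^16384=49, 418^32768=547, 418^65536=715, 418^131072=448, 418^262144=472; 418^467182 = 418^2 * 418^4 * 418^8 * 418^32 * 418^64 * 418^128 * 418^8192 * 418^65536 * 418^131072 * 418^262144 = 337 (mod 927); answer 337
Stage 2: W1 = 337; m = 3; cross terms: (6*37 - 25*31)=-553, (25*3 - 8*37)=-221, (8*31 - 6*3)=230; twice the area = |-544| = 544; area = 272; boundary points = 1 + 17 + 2 = 20; strictly interior points = area - boundary/2 + 1 = 263; answer 263
Stage 3: W2 = 263; w = 7955; 7955 = 5 * 37 * 43; sigma = (1 + 5) * (1 + 37) * (1 + 43) = 6 * 38 * 44 = 10032; answer 10032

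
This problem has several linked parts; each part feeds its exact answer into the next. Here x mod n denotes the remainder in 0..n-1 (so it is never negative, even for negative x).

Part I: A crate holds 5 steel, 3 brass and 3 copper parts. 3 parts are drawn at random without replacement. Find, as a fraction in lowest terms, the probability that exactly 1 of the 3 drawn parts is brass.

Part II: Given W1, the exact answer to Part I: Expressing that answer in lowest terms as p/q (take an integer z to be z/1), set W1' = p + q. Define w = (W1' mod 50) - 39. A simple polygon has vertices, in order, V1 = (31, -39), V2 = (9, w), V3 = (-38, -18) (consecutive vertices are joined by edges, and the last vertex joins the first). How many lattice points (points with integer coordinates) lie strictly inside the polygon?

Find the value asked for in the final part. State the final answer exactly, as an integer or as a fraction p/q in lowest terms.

Part I: total draws C(11,3) = 165; favorable C(3,1)*C(8,2) = 84; P = 28/55; answer 28/55
Part II: W1 = 28/55; threaded value p + q = 83; w = -6; cross terms: (31*-6 - 9*-39)=165, (9*-18 - -38*-6)=-390, (-38*-39 - 31*-18)=2040; twice the area = |1815| = 1815; area = 1815/2; boundary points = 11 + 1 + 3 = 15; strictly interior points = area - boundary/2 + 1 = 901; answer 901

901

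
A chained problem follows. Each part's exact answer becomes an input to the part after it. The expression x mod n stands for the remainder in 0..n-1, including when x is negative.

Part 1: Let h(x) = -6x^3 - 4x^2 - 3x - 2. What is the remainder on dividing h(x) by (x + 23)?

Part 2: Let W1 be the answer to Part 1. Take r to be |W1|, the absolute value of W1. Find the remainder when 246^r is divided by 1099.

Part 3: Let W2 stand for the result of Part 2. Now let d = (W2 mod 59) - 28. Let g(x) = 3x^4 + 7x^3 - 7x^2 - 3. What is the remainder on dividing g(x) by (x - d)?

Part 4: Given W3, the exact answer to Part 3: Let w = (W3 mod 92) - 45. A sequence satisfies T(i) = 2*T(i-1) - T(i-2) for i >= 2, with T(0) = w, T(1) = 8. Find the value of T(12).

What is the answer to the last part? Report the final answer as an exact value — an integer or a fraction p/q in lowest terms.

404

Part 1: remainder = value at the root: -6*(-23)^3 - 4*(-23)^2 - 3*(-23)^1 - 2 = (73002) + (-2116) + (69) + (-2) = 70953; answer 70953
Part 2: W1 = 70953; r = 70953; squarings mod 1099: 246^1=246, 246^2=71, 246^4=645, 246^8=603, 246^16=939, 246^32=323, 246^64=1023, 246^128=281, 246^256=932, 246^512=414, 246^1024=1051, 246^2048=106, 246^4096=246, 246^8192=71, 246^16384=645, 246^32768=603, 246^65536=939; 246^70953 = 246^1 * 246^8 * 246^32 * 246^256 * 246^1024 * 246^4096 * 246^65536 = 988 (mod 1099); answer 988
Part 3: W2 = 988; d = 16; remainder = value at the root: 3*(16)^4 + 7*(16)^3 - 7*(16)^2 - 3 = (196608) + (28672) + (-1792) + (-3) = 223485; answer 223485
Part 4: W3 = 223485; w = -28; T(2) = 2*(8) - 1*(-28) = 44; iterating: T(2)=44, T(3)=80, T(4)=116, T(5)=152, T(6)=188, T(7)=224, T(8)=260, T(9)=296, T(10)=332, T(11)=368, T(12)=404; answer 404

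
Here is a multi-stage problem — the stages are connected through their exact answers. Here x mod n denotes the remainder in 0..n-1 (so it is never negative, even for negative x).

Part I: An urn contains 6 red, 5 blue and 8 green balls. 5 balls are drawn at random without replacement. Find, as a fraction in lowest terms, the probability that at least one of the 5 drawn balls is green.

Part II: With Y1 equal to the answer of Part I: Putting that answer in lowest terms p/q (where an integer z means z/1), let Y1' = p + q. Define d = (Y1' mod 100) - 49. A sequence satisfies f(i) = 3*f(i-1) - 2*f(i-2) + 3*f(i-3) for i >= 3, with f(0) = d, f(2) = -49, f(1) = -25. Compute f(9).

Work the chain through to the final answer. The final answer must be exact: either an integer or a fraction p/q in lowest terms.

Part I: total draws C(19,5) = 11628; complement C(11,5) = 462; favorable 11628 - 462 = 11166; P = 1861/1938; answer 1861/1938
Part II: Y1 = 1861/1938; threaded value p + q = 3799; d = 50; f(3) = 3*(-49) - 2*(-25) + 3*(50) = 53; iterating: f(3)=53, f(4)=182, f(5)=293, f(6)=674, f(7)=1982, f(8)=5477, f(9)=14489; answer 14489

14489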